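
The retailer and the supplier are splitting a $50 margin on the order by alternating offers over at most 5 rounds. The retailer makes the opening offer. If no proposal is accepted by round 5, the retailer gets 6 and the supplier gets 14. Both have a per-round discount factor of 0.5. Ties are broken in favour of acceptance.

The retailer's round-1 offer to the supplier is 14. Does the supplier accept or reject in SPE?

Reject

Work out the supplier's continuation value if the offer is rejected.
Round 5 (the retailer proposes): the supplier gets 14 if talks fail, so the retailer offers 14 and keeps 36.
Round 4 (the supplier proposes): the retailer can get 36 next round, worth 0.5 × 36 = 18 now. The supplier offers 18 and keeps 50 − 18 = 32.
Round 3 (the retailer proposes): the supplier can get 32 next round, worth 0.5 × 32 = 16 now; the retailer offers that and keeps 34.
Round 2 (the supplier proposes): the retailer can get 34 next round, worth 0.5 × 34 = 17 now, so the supplier offers 17, keeping 33.
So by rejecting in round 1, the supplier gets 33 next round, worth 0.5 × 33 = 16.5 now.
Offer 14 < 16.5, so the supplier rejects.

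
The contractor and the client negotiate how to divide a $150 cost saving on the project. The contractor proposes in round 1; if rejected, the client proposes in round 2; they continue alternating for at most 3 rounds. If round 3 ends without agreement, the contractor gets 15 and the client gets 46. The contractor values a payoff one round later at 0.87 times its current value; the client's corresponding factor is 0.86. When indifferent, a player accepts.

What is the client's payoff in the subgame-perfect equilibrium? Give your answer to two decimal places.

51.19

Round 3 (the contractor proposes): the client gets 46 if talks fail, so the contractor offers 46 and keeps 104.
Round 2 (the client proposes): the contractor can get 104 next round, worth 0.87 × 104 = 90.48 now, so the client offers 90.48, keeping 59.52.
Round 1 (the contractor proposes): the client can get 59.52 next round, worth 0.86 × 59.52 = 51.1872 now. The contractor offers 51.1872 and keeps 150 − 51.1872 = 98.8128.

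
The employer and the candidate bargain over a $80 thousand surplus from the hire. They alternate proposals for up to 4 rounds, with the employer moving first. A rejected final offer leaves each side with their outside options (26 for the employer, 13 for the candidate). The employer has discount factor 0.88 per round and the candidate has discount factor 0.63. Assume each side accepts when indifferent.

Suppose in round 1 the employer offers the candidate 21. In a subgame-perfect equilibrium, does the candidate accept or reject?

Reject

Work out the candidate's continuation value if the offer is rejected.
Round 4 (the candidate proposes): the employer gets 26 if talks fail, so the candidate offers 26 and keeps 54.
Round 3 (the employer proposes): the candidate can get 54 next round, worth 0.63 × 54 = 34.02 now; the employer offers that and keeps 45.98.
Round 2 (the candidate proposes): the employer can get 45.98 next round, worth 0.88 × 45.98 = 40.4624 now, so the candidate offers 40.4624, keeping 39.5376.
So by rejecting in round 1, the candidate gets 39.5376 next round, worth 0.63 × 39.5376 = 24.908688 now.
Offer 21 < 24.908688, so the candidate rejects.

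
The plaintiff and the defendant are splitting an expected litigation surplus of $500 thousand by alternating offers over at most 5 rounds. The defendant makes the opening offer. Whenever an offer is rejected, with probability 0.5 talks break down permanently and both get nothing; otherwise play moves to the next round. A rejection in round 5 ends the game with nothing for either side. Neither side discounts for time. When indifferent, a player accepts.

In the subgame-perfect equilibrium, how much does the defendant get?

Round 5 (the defendant proposes): the plaintiff will accept anything ≥ 0, so the defendant offers 0 and keeps 500.
Round 4 (the plaintiff proposes): rejecting gives the defendant an expected 0.5 × 500 = 250, so the plaintiff offers 250, keeping 250.
Round 3 (the defendant proposes): rejecting gives the plaintiff an expected 0.5 × 250 = 125, so the defendant offers 125, keeping 375.
Round 2 (the plaintiff proposes): rejecting gives the defendant an expected 0.5 × 375 = 187.5, so the plaintiff offers 187.5, keeping 312.5.
Round 1 (the defendant proposes): rejecting gives the plaintiff an expected 0.5 × 312.5 = 156.25. The defendant offers 156.25 and keeps 500 − 156.25 = 343.75.

343.75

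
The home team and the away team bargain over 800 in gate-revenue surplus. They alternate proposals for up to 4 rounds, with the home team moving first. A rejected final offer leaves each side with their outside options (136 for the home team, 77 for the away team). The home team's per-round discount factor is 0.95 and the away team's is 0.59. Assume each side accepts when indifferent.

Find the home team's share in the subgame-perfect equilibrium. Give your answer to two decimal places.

556.82

Round 4 (the away team proposes): the home team gets 136 if talks fail, so the away team offers 136 and keeps 664.
Round 3 (the home team proposes): the away team can get 664 next round, worth 0.59 × 664 = 391.76 now. The home team offers 391.76 and keeps 800 − 391.76 = 408.24.
Round 2 (the away team proposes): the home team can get 408.24 next round, worth 0.95 × 408.24 = 387.828 now. The away team offers 387.828 and keeps 800 − 387.828 = 412.172.
Round 1 (the home team proposes): the away team can get 412.172 next round, worth 0.59 × 412.172 = 243.18148 now; the home team offers that and keeps 556.81852.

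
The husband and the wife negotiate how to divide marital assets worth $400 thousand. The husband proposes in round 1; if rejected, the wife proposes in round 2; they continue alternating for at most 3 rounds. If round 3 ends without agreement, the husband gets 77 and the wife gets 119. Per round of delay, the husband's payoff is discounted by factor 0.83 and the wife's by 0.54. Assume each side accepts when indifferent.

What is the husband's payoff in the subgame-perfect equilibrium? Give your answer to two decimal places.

Round 3 (the husband proposes): the wife gets 119 if talks fail, so the husband offers 119 and keeps 281.
Round 2 (the wife proposes): the husband can get 281 next round, worth 0.83 × 281 = 233.23 now. The wife offers 233.23 and keeps 400 − 233.23 = 166.77.
Round 1 (the husband proposes): the wife can get 166.77 next round, worth 0.54 × 166.77 = 90.0558 now; the husband offers that and keeps 309.9442.

309.94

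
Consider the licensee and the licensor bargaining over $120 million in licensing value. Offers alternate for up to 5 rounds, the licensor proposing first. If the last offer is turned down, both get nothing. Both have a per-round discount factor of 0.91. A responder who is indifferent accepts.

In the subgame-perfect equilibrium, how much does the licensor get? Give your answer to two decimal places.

By backward induction:
Round 5 (the licensor proposes): the licensee will accept anything ≥ 0, so the licensor offers 0 and keeps 120.
Round 4 (the licensee proposes): the licensor can get 120 next round, worth 0.91 × 120 = 109.2 now; the licensee offers that and keeps 10.8.
Round 3 (the licensor proposes): the licensee can get 10.8 next round, worth 0.91 × 10.8 = 9.828 now. The licensor offers 9.828 and keeps 120 − 9.828 = 110.172.
Round 2 (the licensee proposes): the licensor can get 110.172 next round, worth 0.91 × 110.172 = 100.25652 now; the licensee offers that and keeps 19.74348.
Round 1 (the licensor proposes): the licensee can get 19.74348 next round, worth 0.91 × 19.74348 = 17.9665668 now; the licensor offers that and keeps 102.0334332.

102.03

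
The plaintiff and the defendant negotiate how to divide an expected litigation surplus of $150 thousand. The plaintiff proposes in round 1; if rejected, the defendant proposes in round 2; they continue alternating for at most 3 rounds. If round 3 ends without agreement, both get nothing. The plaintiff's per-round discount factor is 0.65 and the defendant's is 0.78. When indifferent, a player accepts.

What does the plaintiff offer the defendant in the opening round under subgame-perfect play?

Round 3 (the plaintiff proposes): rejection yields 0 for the defendant; the plaintiff offers 0 and keeps 150.
Round 2 (the defendant proposes): the plaintiff can get 150 next round, worth 0.65 × 150 = 97.5 now, so the defendant offers 97.5, keeping 52.5.
Round 1 (the plaintiff proposes): the defendant can get 52.5 next round, worth 0.78 × 52.5 = 40.95 now; the plaintiff offers that and keeps 109.05.

40.95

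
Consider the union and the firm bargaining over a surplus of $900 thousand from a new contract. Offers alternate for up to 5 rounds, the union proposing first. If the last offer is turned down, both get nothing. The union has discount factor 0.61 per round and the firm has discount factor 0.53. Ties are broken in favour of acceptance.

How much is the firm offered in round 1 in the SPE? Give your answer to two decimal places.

246.17

Round 5 (the union proposes): the firm will accept anything ≥ 0, so the union offers 0 and keeps 900.
Round 4 (the firm proposes): the union can get 900 next round, worth 0.61 × 900 = 549 now. The firm offers 549 and keeps 900 − 549 = 351.
Round 3 (the union proposes): the firm can get 351 next round, worth 0.53 × 351 = 186.03 now; the union offers that and keeps 713.97.
Round 2 (the firm proposes): the union can get 713.97 next round, worth 0.61 × 713.97 = 435.5217 now, so the firm offers 435.5217, keeping 464.4783.
Round 1 (the union proposes): the firm can get 464.4783 next round, worth 0.53 × 464.4783 = 246.173499 now, so the union offers 246.173499, keeping 653.826501.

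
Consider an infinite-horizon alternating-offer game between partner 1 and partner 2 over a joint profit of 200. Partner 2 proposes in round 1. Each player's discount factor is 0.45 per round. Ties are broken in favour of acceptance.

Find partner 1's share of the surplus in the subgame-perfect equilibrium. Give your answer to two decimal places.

62.07

Let x be partner 2's share when partner 2 proposes and y be partner 1's share when partner 1 proposes.
Partner 1 accepts iff offered ≥ 0.45·y, so x = 200 − 0.45y. Symmetrically y = 200 − 0.45x.
Substituting: x = 200 − 0.45(200 − 0.45x), giving x(1 − 0.45·0.45) = 200(1 − 0.45).
So x = 200 × 0.55 / 0.7975 ≈ 137.9310, and partner 1 receives 200 − x ≈ 62.0690.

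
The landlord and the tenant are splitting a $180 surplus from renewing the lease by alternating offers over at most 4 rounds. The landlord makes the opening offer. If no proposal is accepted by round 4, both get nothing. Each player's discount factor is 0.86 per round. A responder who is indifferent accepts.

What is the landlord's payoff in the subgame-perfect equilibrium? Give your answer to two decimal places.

Round 4 (the tenant proposes): rejection yields 0 for the landlord; the tenant offers 0 and keeps 180.
Round 3 (the landlord proposes): the tenant can get 180 next round, worth 0.86 × 180 = 154.8 now. The landlord offers 154.8 and keeps 180 − 154.8 = 25.2.
Round 2 (the tenant proposes): the landlord can get 25.2 next round, worth 0.86 × 25.2 = 21.672 now. The tenant offers 21.672 and keeps 180 − 21.672 = 158.328.
Round 1 (the landlord proposes): the tenant can get 158.328 next round, worth 0.86 × 158.328 = 136.16208 now; the landlord offers that and keeps 43.83792.

43.84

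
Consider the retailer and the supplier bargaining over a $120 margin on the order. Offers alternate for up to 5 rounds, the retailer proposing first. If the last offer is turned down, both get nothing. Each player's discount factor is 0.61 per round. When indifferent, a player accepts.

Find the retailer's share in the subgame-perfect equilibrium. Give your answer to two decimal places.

80.83

Work backward from the last round.
Round 5 (the retailer proposes): rejection yields 0 for the supplier; the retailer offers 0 and keeps 120.
Round 4 (the supplier proposes): the retailer can get 120 next round, worth 0.61 × 120 = 73.2 now. The supplier offers 73.2 and keeps 120 − 73.2 = 46.8.
Round 3 (the retailer proposes): the supplier can get 46.8 next round, worth 0.61 × 46.8 = 28.548 now. The retailer offers 28.548 and keeps 120 − 28.548 = 91.452.
Round 2 (the supplier proposes): the retailer can get 91.452 next round, worth 0.61 × 91.452 = 55.78572 now. The supplier offers 55.78572 and keeps 120 − 55.78572 = 64.21428.
Round 1 (the retailer proposes): the supplier can get 64.21428 next round, worth 0.61 × 64.21428 = 39.1707108 now; the retailer offers that and keeps 80.8292892.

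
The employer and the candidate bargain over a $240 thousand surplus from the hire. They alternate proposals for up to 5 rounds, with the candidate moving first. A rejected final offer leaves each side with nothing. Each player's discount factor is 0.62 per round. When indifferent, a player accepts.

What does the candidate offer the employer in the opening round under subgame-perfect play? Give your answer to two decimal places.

78.28

Round 5 (the candidate proposes): the employer will accept anything ≥ 0, so the candidate offers 0 and keeps 240.
Round 4 (the employer proposes): the candidate can get 240 next round, worth 0.62 × 240 = 148.8 now, so the employer offers 148.8, keeping 91.2.
Round 3 (the candidate proposes): the employer can get 91.2 next round, worth 0.62 × 91.2 = 56.544 now, so the candidate offers 56.544, keeping 183.456.
Round 2 (the employer proposes): the candidate can get 183.456 next round, worth 0.62 × 183.456 = 113.74272 now; the employer offers that and keeps 126.25728.
Round 1 (the candidate proposes): the employer can get 126.25728 next round, worth 0.62 × 126.25728 = 78.2795136 now; the candidate offers that and keeps 161.7204864.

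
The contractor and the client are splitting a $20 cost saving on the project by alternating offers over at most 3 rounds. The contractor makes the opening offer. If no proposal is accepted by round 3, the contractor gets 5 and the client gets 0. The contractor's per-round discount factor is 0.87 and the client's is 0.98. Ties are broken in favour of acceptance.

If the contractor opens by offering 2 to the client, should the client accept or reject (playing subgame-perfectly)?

Round 3 (the contractor proposes): rejection yields 0 for the client; the contractor offers 0 and keeps 20.
Round 2 (the client proposes): the contractor can get 20 next round, worth 0.87 × 20 = 17.4 now; the client offers that and keeps 2.6.
So by rejecting in round 1, the client gets 2.6 next round, worth 0.98 × 2.6 = 2.548 now.
Offer 2 < 2.548, so the client rejects.

Reject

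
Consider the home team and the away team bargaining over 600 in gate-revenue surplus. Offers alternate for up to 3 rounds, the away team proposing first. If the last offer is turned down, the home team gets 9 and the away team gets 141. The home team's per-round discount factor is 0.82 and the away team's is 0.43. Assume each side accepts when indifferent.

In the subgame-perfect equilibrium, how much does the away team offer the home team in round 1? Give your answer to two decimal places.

Round 3 (the away team proposes): the home team gets 9 if talks fail, so the away team offers 9 and keeps 591.
Round 2 (the home team proposes): the away team can get 591 next round, worth 0.43 × 591 = 254.13 now; the home team offers that and keeps 345.87.
Round 1 (the away team proposes): the home team can get 345.87 next round, worth 0.82 × 345.87 = 283.6134 now. The away team offers 283.6134 and keeps 600 − 283.6134 = 316.3866.

283.61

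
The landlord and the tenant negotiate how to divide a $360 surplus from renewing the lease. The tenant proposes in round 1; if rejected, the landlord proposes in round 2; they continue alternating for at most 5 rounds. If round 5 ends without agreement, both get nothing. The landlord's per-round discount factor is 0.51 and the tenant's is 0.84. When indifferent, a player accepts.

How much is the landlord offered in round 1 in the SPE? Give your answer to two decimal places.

41.96

Round 5 (the tenant proposes): the landlord will accept anything ≥ 0, so the tenant offers 0 and keeps 360.
Round 4 (the landlord proposes): the tenant can get 360 next round, worth 0.84 × 360 = 302.4 now; the landlord offers that and keeps 57.6.
Round 3 (the tenant proposes): the landlord can get 57.6 next round, worth 0.51 × 57.6 = 29.376 now; the tenant offers that and keeps 330.624.
Round 2 (the landlord proposes): the tenant can get 330.624 next round, worth 0.84 × 330.624 = 277.72416 now, so the landlord offers 277.72416, keeping 82.27584.
Round 1 (the tenant proposes): the landlord can get 82.27584 next round, worth 0.51 × 82.27584 = 41.9606784 now, so the tenant offers 41.9606784, keeping 318.0393216.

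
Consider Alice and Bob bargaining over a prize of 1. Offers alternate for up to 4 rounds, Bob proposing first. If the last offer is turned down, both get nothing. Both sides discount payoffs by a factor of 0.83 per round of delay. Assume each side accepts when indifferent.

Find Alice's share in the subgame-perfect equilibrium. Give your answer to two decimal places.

Round 4 (Alice proposes): rejection yields 0 for Bob; Alice offers 0 and keeps 1.
Round 3 (Bob proposes): Alice can get 1 next round, worth 0.83 × 1 = 0.83 now. Bob offers 0.83 and keeps 1 − 0.83 = 0.17.
Round 2 (Alice proposes): Bob can get 0.17 next round, worth 0.83 × 0.17 = 0.1411 now, so Alice offers 0.1411, keeping 0.8589.
Round 1 (Bob proposes): Alice can get 0.8589 next round, worth 0.83 × 0.8589 = 0.712887 now; Bob offers that and keeps 0.287113.

0.71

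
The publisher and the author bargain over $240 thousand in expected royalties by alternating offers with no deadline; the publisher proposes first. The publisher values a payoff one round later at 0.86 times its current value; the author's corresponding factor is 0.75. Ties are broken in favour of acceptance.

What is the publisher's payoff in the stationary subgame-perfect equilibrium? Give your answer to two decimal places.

169.01

When the publisher proposes, the author accepts any offer worth at least 0.75 times what the author would get by proposing next round; and vice versa.
This gives x = 240 − 0.75y and y = 240 − 0.86x, where x and y are each side's share when it proposes.
Hence (1 − 0.75·0.86)x = 240(1 − 0.75), i.e. 0.355·x = 60.
x ≈ 169.0141; the author's share is 240 − x ≈ 70.9859.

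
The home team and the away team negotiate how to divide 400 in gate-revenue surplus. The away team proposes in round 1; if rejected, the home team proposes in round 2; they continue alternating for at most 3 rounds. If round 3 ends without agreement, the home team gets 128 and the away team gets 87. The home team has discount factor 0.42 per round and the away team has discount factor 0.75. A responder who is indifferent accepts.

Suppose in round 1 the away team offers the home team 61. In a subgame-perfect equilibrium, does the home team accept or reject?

Work out the home team's continuation value if the offer is rejected.
Round 3 (the away team proposes): the home team gets 128 if talks fail, so the away team offers 128 and keeps 272.
Round 2 (the home team proposes): the away team can get 272 next round, worth 0.75 × 272 = 204 now; the home team offers that and keeps 196.
So by rejecting in round 1, the home team gets 196 next round, worth 0.42 × 196 = 82.32 now.
Offer 61 < 82.32, so the home team rejects.

Reject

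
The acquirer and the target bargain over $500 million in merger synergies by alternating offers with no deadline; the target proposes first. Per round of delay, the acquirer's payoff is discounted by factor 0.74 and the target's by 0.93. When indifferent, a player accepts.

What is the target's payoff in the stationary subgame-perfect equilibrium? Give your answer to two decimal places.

416.93

Let x be the target's share when the target proposes and y be the acquirer's share when the acquirer proposes.
The acquirer accepts iff offered ≥ 0.74·y, so x = 500 − 0.74y. Symmetrically y = 500 − 0.93x.
Substituting: x = 500 − 0.74(500 − 0.93x), giving x(1 − 0.93·0.74) = 500(1 − 0.74).
So x = 500 × 0.26 / 0.3118 ≈ 416.9339, and the acquirer receives 500 − x ≈ 83.0661.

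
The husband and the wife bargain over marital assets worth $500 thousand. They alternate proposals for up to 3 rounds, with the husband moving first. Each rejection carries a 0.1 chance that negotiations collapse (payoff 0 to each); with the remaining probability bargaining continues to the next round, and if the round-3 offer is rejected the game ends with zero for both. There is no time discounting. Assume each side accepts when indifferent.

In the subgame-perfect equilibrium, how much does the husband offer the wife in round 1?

45

Round 3 (the husband proposes): rejection yields 0 for the wife; the husband offers 0 and keeps 500.
Round 2 (the wife proposes): rejecting gives the husband an expected 0.9 × 500 = 450, so the wife offers 450, keeping 50.
Round 1 (the husband proposes): rejecting gives the wife an expected 0.9 × 50 = 45; the husband offers that and keeps 455.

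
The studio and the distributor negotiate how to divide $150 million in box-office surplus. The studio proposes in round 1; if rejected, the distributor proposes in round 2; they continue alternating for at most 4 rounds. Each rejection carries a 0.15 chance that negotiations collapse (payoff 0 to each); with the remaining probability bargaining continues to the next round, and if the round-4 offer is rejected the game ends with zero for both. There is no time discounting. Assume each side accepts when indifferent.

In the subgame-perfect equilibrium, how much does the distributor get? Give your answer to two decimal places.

111.24

Round 4 (the distributor proposes): rejection yields 0 for the studio; the distributor offers 0 and keeps 150.
Round 3 (the studio proposes): rejecting gives the distributor an expected 0.85 × 150 = 127.5; the studio offers that and keeps 22.5.
Round 2 (the distributor proposes): rejecting gives the studio an expected 0.85 × 22.5 = 19.125; the distributor offers that and keeps 130.875.
Round 1 (the studio proposes): rejecting gives the distributor an expected 0.85 × 130.875 = 111.24375; the studio offers that and keeps 38.75625.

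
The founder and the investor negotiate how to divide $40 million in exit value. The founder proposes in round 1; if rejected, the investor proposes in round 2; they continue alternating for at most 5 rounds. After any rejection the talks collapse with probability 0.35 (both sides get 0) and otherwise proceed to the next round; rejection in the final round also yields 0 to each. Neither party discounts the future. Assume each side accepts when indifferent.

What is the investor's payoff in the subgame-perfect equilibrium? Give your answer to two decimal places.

12.94

Round 5 (the founder proposes): the investor will accept anything ≥ 0, so the founder offers 0 and keeps 40.
Round 4 (the investor proposes): rejecting gives the founder an expected 0.65 × 40 = 26; the investor offers that and keeps 14.
Round 3 (the founder proposes): rejecting gives the investor an expected 0.65 × 14 = 9.1. The founder offers 9.1 and keeps 40 − 9.1 = 30.9.
Round 2 (the investor proposes): rejecting gives the founder an expected 0.65 × 30.9 = 20.085, so the investor offers 20.085, keeping 19.915.
Round 1 (the founder proposes): rejecting gives the investor an expected 0.65 × 19.915 = 12.94475; the founder offers that and keeps 27.05525.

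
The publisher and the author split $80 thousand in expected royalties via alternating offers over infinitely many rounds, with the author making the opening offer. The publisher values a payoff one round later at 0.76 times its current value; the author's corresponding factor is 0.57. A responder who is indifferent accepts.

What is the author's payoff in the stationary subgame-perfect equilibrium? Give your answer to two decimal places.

33.87

In a stationary SPE each proposer offers the other exactly their discounted continuation value.
If the author keeps x when proposing and the publisher keeps y when proposing, then x = 80 − 0.76y and y = 80 − 0.57x.
Solving: x = 80(1 − 0.76) / (1 − 0.57·0.76) = 19.2 / 0.5668 ≈ 33.8744.
The publisher gets 80 − 33.8744 ≈ 46.1256.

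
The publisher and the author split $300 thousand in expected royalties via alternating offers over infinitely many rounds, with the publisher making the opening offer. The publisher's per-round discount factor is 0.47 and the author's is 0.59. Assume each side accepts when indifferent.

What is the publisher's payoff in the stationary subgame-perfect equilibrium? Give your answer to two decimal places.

In a stationary SPE each proposer offers the other exactly their discounted continuation value.
If the publisher keeps x when proposing and the author keeps y when proposing, then x = 300 − 0.59y and y = 300 − 0.47x.
Solving: x = 300(1 − 0.59) / (1 − 0.47·0.59) = 123 / 0.7227 ≈ 170.1951.
The author gets 300 − 170.1951 ≈ 129.8049.

170.20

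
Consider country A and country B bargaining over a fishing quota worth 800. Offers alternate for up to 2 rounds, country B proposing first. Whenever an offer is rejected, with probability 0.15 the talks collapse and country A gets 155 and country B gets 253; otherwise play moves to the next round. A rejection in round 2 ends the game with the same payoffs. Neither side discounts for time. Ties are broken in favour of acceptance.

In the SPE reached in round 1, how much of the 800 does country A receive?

488.2

By backward induction:
Round 2 (country A proposes): country B gets 253 if talks fail, so country A offers 253 and keeps 547.
Round 1 (country B proposes): rejecting gives country A an expected 0.85 × 547 + 0.15 × 155 = 488.2; country B offers that and keeps 311.8.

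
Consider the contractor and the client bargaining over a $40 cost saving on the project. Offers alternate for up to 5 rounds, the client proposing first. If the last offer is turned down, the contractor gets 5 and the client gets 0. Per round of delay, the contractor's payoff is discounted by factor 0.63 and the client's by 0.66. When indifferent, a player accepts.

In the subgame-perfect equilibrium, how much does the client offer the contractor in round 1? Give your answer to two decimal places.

Round 5 (the client proposes): the contractor gets 5 if talks fail, so the client offers 5 and keeps 35.
Round 4 (the contractor proposes): the client can get 35 next round, worth 0.66 × 35 = 23.1 now. The contractor offers 23.1 and keeps 40 − 23.1 = 16.9.
Round 3 (the client proposes): the contractor can get 16.9 next round, worth 0.63 × 16.9 = 10.647 now, so the client offers 10.647, keeping 29.353.
Round 2 (the contractor proposes): the client can get 29.353 next round, worth 0.66 × 29.353 = 19.37298 now. The contractor offers 19.37298 and keeps 40 − 19.37298 = 20.62702.
Round 1 (the client proposes): the contractor can get 20.62702 next round, worth 0.63 × 20.62702 = 12.9950226 now. The client offers 12.9950226 and keeps 40 − 12.9950226 = 27.0049774.

13.00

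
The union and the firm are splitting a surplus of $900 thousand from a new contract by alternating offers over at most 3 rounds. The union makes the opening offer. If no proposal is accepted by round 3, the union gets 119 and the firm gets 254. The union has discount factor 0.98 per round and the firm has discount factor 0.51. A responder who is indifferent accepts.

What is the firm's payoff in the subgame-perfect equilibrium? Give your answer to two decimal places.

136.13

By backward induction:
Round 3 (the union proposes): the firm gets 254 if talks fail, so the union offers 254 and keeps 646.
Round 2 (the firm proposes): the union can get 646 next round, worth 0.98 × 646 = 633.08 now. The firm offers 633.08 and keeps 900 − 633.08 = 266.92.
Round 1 (the union proposes): the firm can get 266.92 next round, worth 0.51 × 266.92 = 136.1292 now; the union offers that and keeps 763.8708.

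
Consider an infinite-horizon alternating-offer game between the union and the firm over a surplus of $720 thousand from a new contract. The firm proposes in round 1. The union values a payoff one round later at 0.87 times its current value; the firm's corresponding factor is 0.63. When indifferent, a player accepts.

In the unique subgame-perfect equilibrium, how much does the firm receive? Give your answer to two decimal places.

207.13

Let x be the firm's share when the firm proposes and y be the union's share when the union proposes.
The union accepts iff offered ≥ 0.87·y, so x = 720 − 0.87y. Symmetrically y = 720 − 0.63x.
Substituting: x = 720 − 0.87(720 − 0.63x), giving x(1 − 0.63·0.87) = 720(1 − 0.87).
So x = 720 × 0.13 / 0.4519 ≈ 207.1255, and the union receives 720 − x ≈ 512.8745.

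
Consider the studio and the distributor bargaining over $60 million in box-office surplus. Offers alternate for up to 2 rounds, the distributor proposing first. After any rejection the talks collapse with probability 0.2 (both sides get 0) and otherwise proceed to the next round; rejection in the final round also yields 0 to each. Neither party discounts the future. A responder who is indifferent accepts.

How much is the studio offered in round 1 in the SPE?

By backward induction:
Round 2 (the studio proposes): the distributor will accept anything ≥ 0, so the studio offers 0 and keeps 60.
Round 1 (the distributor proposes): rejecting gives the studio an expected 0.8 × 60 = 48. The distributor offers 48 and keeps 60 − 48 = 12.

48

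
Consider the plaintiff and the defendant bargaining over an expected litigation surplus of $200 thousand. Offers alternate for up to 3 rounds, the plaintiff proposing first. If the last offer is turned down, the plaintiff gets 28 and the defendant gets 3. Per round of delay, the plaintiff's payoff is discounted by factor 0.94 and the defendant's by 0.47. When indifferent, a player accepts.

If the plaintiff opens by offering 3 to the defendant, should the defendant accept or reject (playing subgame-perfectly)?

Round 3 (the plaintiff proposes): the defendant gets 3 if talks fail, so the plaintiff offers 3 and keeps 197.
Round 2 (the defendant proposes): the plaintiff can get 197 next round, worth 0.94 × 197 = 185.18 now, so the defendant offers 185.18, keeping 14.82.
So by rejecting in round 1, the defendant gets 14.82 next round, worth 0.47 × 14.82 = 6.9654 now.
Offer 3 < 6.9654, so the defendant rejects.

Reject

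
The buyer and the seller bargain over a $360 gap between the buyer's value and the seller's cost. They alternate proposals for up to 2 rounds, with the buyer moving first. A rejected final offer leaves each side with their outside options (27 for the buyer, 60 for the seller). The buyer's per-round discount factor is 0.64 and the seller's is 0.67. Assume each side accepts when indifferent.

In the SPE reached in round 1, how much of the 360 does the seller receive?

223.11

By backward induction:
Round 2 (the seller proposes): the buyer gets 27 if talks fail, so the seller offers 27 and keeps 333.
Round 1 (the buyer proposes): the seller can get 333 next round, worth 0.67 × 333 = 223.11 now. The buyer offers 223.11 and keeps 360 − 223.11 = 136.89.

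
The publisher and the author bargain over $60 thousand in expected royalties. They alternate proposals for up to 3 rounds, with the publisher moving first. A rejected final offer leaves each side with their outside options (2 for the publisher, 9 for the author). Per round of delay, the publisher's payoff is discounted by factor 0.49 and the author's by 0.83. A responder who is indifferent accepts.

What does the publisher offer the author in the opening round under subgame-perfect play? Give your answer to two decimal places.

29.06

Work backward from the last round.
Round 3 (the publisher proposes): the author gets 9 if talks fail, so the publisher offers 9 and keeps 51.
Round 2 (the author proposes): the publisher can get 51 next round, worth 0.49 × 51 = 24.99 now, so the author offers 24.99, keeping 35.01.
Round 1 (the publisher proposes): the author can get 35.01 next round, worth 0.83 × 35.01 = 29.0583 now; the publisher offers that and keeps 30.9417.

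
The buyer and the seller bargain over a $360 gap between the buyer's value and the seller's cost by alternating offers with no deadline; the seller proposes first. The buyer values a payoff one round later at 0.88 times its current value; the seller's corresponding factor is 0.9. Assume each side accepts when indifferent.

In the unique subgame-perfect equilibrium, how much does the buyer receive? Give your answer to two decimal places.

When the seller proposes, the buyer accepts any offer worth at least 0.88 times what the buyer would get by proposing next round; and vice versa.
This gives x = 360 − 0.88y and y = 360 − 0.9x, where x and y are each side's share when it proposes.
Hence (1 − 0.88·0.9)x = 360(1 − 0.88), i.e. 0.208·x = 43.2.
x ≈ 207.6923; the buyer's share is 360 − x ≈ 152.3077.

152.31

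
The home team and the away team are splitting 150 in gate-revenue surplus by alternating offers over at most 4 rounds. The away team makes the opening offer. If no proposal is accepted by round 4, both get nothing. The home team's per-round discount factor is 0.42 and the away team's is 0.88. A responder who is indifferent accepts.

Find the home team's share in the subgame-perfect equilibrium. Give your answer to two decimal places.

Round 4 (the home team proposes): the away team will accept anything ≥ 0, so the home team offers 0 and keeps 150.
Round 3 (the away team proposes): the home team can get 150 next round, worth 0.42 × 150 = 63 now. The away team offers 63 and keeps 150 − 63 = 87.
Round 2 (the home team proposes): the away team can get 87 next round, worth 0.88 × 87 = 76.56 now. The home team offers 76.56 and keeps 150 − 76.56 = 73.44.
Round 1 (the away team proposes): the home team can get 73.44 next round, worth 0.42 × 73.44 = 30.8448 now; the away team offers that and keeps 119.1552.

30.84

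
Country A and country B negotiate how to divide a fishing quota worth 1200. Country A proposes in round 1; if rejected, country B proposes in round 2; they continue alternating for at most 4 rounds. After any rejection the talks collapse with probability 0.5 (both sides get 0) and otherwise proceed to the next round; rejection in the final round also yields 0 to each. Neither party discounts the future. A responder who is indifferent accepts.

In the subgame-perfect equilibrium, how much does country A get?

Round 4 (country B proposes): rejection yields 0 for country A; country B offers 0 and keeps 1200.
Round 3 (country A proposes): rejecting gives country B an expected 0.5 × 1200 = 600. Country A offers 600 and keeps 1200 − 600 = 600.
Round 2 (country B proposes): rejecting gives country A an expected 0.5 × 600 = 300; country B offers that and keeps 900.
Round 1 (country A proposes): rejecting gives country B an expected 0.5 × 900 = 450, so country A offers 450, keeping 750.

750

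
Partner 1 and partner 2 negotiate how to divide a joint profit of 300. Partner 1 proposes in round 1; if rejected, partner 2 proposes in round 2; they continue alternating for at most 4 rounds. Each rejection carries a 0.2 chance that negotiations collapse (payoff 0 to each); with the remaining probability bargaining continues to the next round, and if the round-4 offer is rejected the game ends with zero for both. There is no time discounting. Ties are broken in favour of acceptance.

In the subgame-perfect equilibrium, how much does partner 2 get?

Round 4 (partner 2 proposes): rejection yields 0 for partner 1; partner 2 offers 0 and keeps 300.
Round 3 (partner 1 proposes): rejecting gives partner 2 an expected 0.8 × 300 = 240; partner 1 offers that and keeps 60.
Round 2 (partner 2 proposes): rejecting gives partner 1 an expected 0.8 × 60 = 48, so partner 2 offers 48, keeping 252.
Round 1 (partner 1 proposes): rejecting gives partner 2 an expected 0.8 × 252 = 201.6, so partner 1 offers 201.6, keeping 98.4.

201.6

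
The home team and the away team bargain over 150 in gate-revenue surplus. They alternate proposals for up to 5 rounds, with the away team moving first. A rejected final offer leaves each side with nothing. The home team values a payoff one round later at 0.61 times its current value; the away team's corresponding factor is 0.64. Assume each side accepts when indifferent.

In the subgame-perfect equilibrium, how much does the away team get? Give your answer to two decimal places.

Round 5 (the away team proposes): the home team will accept anything ≥ 0, so the away team offers 0 and keeps 150.
Round 4 (the home team proposes): the away team can get 150 next round, worth 0.64 × 150 = 96 now. The home team offers 96 and keeps 150 − 96 = 54.
Round 3 (the away team proposes): the home team can get 54 next round, worth 0.61 × 54 = 32.94 now; the away team offers that and keeps 117.06.
Round 2 (the home team proposes): the away team can get 117.06 next round, worth 0.64 × 117.06 = 74.9184 now. The home team offers 74.9184 and keeps 150 − 74.9184 = 75.0816.
Round 1 (the away team proposes): the home team can get 75.0816 next round, worth 0.61 × 75.0816 = 45.799776 now; the away team offers that and keeps 104.200224.

104.20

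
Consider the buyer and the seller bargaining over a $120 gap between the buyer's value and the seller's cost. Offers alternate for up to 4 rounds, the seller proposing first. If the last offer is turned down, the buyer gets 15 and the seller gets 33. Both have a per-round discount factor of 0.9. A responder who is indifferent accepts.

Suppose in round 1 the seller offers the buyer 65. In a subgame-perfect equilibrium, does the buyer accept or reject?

Round 4 (the buyer proposes): the seller gets 33 if talks fail, so the buyer offers 33 and keeps 87.
Round 3 (the seller proposes): the buyer can get 87 next round, worth 0.9 × 87 = 78.3 now; the seller offers that and keeps 41.7.
Round 2 (the buyer proposes): the seller can get 41.7 next round, worth 0.9 × 41.7 = 37.53 now; the buyer offers that and keeps 82.47.
So by rejecting in round 1, the buyer gets 82.47 next round, worth 0.9 × 82.47 = 74.223 now.
Offer 65 < 74.223, so the buyer rejects.

Reject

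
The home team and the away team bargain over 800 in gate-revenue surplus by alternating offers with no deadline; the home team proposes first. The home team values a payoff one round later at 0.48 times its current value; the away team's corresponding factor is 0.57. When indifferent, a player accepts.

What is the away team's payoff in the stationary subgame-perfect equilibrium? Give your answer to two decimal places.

326.43

When the home team proposes, the away team accepts any offer worth at least 0.57 times what the away team would get by proposing next round; and vice versa.
This gives x = 800 − 0.57y and y = 800 − 0.48x, where x and y are each side's share when it proposes.
Hence (1 − 0.57·0.48)x = 800(1 − 0.57), i.e. 0.7264·x = 344.
x ≈ 473.5683; the away team's share is 800 − x ≈ 326.4317.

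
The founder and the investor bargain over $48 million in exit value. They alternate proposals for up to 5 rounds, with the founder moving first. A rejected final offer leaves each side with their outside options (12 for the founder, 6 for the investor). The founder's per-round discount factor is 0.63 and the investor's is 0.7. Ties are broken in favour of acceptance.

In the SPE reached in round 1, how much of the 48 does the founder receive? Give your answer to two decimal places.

By backward induction:
Round 5 (the founder proposes): the investor gets 6 if talks fail, so the founder offers 6 and keeps 42.
Round 4 (the investor proposes): the founder can get 42 next round, worth 0.63 × 42 = 26.46 now. The investor offers 26.46 and keeps 48 − 26.46 = 21.54.
Round 3 (the founder proposes): the investor can get 21.54 next round, worth 0.7 × 21.54 = 15.078 now; the founder offers that and keeps 32.922.
Round 2 (the investor proposes): the founder can get 32.922 next round, worth 0.63 × 32.922 = 20.74086 now, so the investor offers 20.74086, keeping 27.25914.
Round 1 (the founder proposes): the investor can get 27.25914 next round, worth 0.7 × 27.25914 = 19.081398 now; the founder offers that and keeps 28.918602.

28.92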